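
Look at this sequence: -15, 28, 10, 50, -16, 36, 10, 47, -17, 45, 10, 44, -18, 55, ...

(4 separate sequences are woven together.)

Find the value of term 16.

Split by position mod 4: positions 1, 5, 9, … form one track, and each other residue class forms its own.
Track A = -15, -16, -17, -18: arithmetic with common difference −1.
Track B = 28, 36, 45, 55: triangular numbers n(n+1)/2 for n = 7, 8, ….
Track C = 10, 10, 10: always 10.
Track D = 50, 47, 44: arithmetic with common difference −3.
Position 16 falls in track D as its term 4, giving 41.

41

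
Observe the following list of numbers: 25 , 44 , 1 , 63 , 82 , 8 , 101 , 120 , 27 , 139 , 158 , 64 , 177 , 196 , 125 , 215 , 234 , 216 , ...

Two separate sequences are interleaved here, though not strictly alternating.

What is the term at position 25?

329

The slot pattern repeats as AAB (period 3), so there are 2 interleaved tracks.
Track A = 25, 44, 63, 82, 101, 120, 139, 158, 177, 196, 215, 234: linear: a_n = 6 + 19·n.
Track B = 1, 8, 27, 64, 125, 216: consecutive cubes n³ from n = 1.
The 25th slot belongs to track A; its 17th term is 329.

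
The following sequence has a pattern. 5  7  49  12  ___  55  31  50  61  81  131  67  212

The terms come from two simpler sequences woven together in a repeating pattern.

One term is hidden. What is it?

Reading positions in blocks of 3 reveals the pattern AAB — 2 tracks woven together.
Track A: 5, 7, 12, ?, 31, 50, 81, 131, 212 — each term equals the sum of the previous two.
Track B: 49, 55, 61, 67 — linear: a_n = 43 + 6·n.
So the missing entry in track A is 19.

19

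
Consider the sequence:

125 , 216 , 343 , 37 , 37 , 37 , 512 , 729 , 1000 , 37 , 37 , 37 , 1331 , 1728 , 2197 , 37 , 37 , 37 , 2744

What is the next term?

Positions follow the repeating pattern AAABBB; grouping by letter gives 2 tracks.
Stream A: 125, 216, 343, 512, 729, 1000, 1331, 1728, 2197, 2744 — consecutive cubes n³ from n = 5.
Stream B: 37, 37, 37, 37, 37, 37, 37, 37, 37 — constant 37.
The 20th slot belongs to stream A; its 11th term is 3375.

3375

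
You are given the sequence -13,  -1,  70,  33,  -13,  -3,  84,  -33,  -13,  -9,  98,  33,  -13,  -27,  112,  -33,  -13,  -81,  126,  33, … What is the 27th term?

Split by position mod 4: positions 1, 5, 9, … form one track, and each other residue class forms its own.
Track A = -13, -13, -13, -13, -13: constant -13.
Track B = -1, -3, -9, -27, -81: a geometric progression (common ratio 3).
Track C = 70, 84, 98, 112, 126: arithmetic with common difference +14.
Track D = 33, -33, 33, -33, 33: the oscillation 33·(−1)^(n+1).
Position 27 → track C, term 7 = 154.

154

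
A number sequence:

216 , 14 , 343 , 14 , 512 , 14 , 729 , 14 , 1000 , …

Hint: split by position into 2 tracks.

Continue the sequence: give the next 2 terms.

Odd-indexed and even-indexed terms follow separate rules.
Stream A: 216, 343, 512, 729, 1000. Perfect cubes starting at 6³.
Stream B: 14, 14, 14, 14. Always 14.
The 10th slot belongs to stream B; its 5th term is 14.
Term 11 comes from stream A (its 6th entry): 1331.

14, 1331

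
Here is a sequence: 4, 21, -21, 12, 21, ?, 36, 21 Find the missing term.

-21

Reading positions in blocks of 3 reveals the pattern ABB — 2 tracks woven together.
Stream A: 4, 12, 36. Geometric, ×3 each step.
Stream B: 21, -21, 21, ?, 21. Oscillating between 21 and -21.
So the missing entry in stream B is -21.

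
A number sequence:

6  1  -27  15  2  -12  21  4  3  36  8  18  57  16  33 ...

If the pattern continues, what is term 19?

Split by position mod 3: positions 1, 4, 7, … form one track, and each other residue class forms its own.
Track A is 6, 15, 21, 36, 57, which is a Fibonacci-like recurrence a_n = a_{n-1} + a_{n-2}.
Track B is 1, 2, 4, 8, 16, which is successive powers of 2.
Track C is -27, -12, 3, 18, 33, which is arithmetic with common difference +15.
The 19th slot belongs to track A; its 7th term is 150.

150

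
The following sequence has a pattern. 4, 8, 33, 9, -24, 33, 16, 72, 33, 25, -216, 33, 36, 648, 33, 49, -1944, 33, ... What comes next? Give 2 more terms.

64, 5832

Split by position mod 3 into 3 tracks.
Stream A is 4, 9, 16, 25, 36, 49, which is the squares 2², 3², 4², ….
Stream B is 8, -24, 72, -216, 648, -1944, which is a geometric progression (common ratio -3).
Stream C is 33, 33, 33, 33, 33, 33, which is always 33.
The 19th slot belongs to stream A; its 7th term is 64.
Term 20 comes from stream B (its 7th entry): 5832.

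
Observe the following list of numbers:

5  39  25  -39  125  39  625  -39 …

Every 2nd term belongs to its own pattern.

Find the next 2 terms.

3125, 39

Split by position mod 2 into 2 tracks.
Track A = 5, 25, 125, 625: a geometric progression (common ratio 5).
Track B = 39, -39, 39, -39: oscillating between 39 and -39.
The 9th slot belongs to track A; its 5th term is 3125.
Position 10 falls in track B as its term 5, giving 39.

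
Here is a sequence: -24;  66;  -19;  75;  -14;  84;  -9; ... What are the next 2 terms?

Taking every 2nd term gives 2 separate tracks.
Track A is -24, -19, -14, -9, which is linear: a_n = -29 + 5·n.
Track B is 66, 75, 84, which is linear: a_n = 57 + 9·n.
The 8th slot belongs to track B; its 4th term is 93.
Term 9 comes from track A (its 5th entry): -4.

93, -4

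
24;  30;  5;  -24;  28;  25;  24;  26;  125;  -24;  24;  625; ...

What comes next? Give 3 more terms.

Split by position mod 3: positions 1, 4, 7, … form one track, and each other residue class forms its own.
Track A = 24, -24, 24, -24: alternating ±24.
Track B = 30, 28, 26, 24: subtracting 2 each time.
Track C = 5, 25, 125, 625: geometric with ratio 5.
Position 13 falls in track A as its term 5, giving 24.
The 14th slot belongs to track B; its 5th term is 22.
Position 15 → track C, term 5 = 3125.

24, 22, 3125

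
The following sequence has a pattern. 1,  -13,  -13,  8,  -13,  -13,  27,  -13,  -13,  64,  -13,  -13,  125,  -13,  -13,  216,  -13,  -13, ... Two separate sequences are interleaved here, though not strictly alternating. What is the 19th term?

343

The slot pattern repeats as ABB (period 3), so there are 2 interleaved tracks.
Stream A: 1, 8, 27, 64, 125, 216 — perfect cubes starting at 1³.
Stream B: -13, -13, -13, -13, -13, -13, -13, -13, -13, -13, -13, -13 — constant -13.
Position 19 → stream A, term 7 = 343.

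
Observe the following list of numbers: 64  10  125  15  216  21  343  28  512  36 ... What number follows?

Split by position mod 2 into 2 tracks.
Subsequence A: 64, 125, 216, 343, 512. The cubes 4³, 5³, 6³, ….
Subsequence B: 10, 15, 21, 28, 36. Triangular numbers n(n+1)/2 for n = 4, 5, ….
Term 11 comes from subsequence A (its 6th entry): 729.

729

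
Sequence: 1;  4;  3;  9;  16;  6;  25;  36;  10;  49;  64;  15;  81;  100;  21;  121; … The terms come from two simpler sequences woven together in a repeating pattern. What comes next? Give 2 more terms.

144, 28

Reading positions in blocks of 3 reveals the pattern AAB — 2 tracks woven together.
Stream A: 1, 4, 9, 16, 25, 36, 49, 64, 81, 100, 121. Perfect squares starting at 1².
Stream B: 3, 6, 10, 15, 21. The triangular numbers T_2, T_3, ….
Position 17 → stream A, term 12 = 144.
Position 18 falls in stream B as its term 6, giving 28.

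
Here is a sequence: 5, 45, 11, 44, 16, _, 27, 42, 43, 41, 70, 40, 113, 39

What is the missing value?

43

The terms cycle through 2 interleaved subsequences.
Subsequence A: 5, 11, 16, 27, 43, 70, 113 (a Fibonacci-like recurrence a_n = a_{n-1} + a_{n-2}).
Subsequence B: 45, 44, ?, 42, 41, 40, 39 (arithmetic with common difference −1).
The gap is subsequence B's term 3; the rule gives 43.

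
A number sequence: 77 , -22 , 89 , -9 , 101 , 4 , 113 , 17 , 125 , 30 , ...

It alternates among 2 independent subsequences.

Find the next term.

Split by position mod 2 into 2 tracks.
Track A: 77, 89, 101, 113, 125. Arithmetic, step +12.
Track B: -22, -9, 4, 17, 30. Linear: a_n = -35 + 13·n.
Position 11 → track A, term 6 = 137.

137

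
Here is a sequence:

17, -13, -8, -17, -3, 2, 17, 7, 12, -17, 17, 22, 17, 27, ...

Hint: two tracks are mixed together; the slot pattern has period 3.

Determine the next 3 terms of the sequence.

32, -17, 37

Positions follow the repeating pattern ABB; grouping by letter gives 2 tracks.
Stream A: 17, -17, 17, -17, 17 — the oscillation 17·(−1)^(n+1).
Stream B: -13, -8, -3, 2, 7, 12, 17, 22, 27 — linear: a_n = -18 + 5·n.
Term 15 comes from stream B (its 10th entry): 32.
The 16th slot belongs to stream A; its 6th term is -17.
Position 17 → stream B, term 11 = 37.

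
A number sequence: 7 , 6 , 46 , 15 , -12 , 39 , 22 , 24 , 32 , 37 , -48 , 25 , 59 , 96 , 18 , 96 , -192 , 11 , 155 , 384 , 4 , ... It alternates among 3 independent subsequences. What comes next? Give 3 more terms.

251, -768, -3

Taking every 3rd term gives 3 separate tracks.
Track A = 7, 15, 22, 37, 59, 96, 155: a Fibonacci-like recurrence a_n = a_{n-1} + a_{n-2}.
Track B = 6, -12, 24, -48, 96, -192, 384: multiplying by -2 each time.
Track C = 46, 39, 32, 25, 18, 11, 4: subtracting 7 each time.
The 22nd slot belongs to track A; its 8th term is 251.
Position 23 → track B, term 8 = -768.
Term 24 comes from track C (its 8th entry): -3.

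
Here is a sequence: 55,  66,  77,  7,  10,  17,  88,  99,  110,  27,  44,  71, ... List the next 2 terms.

121, 132

The slot pattern repeats as AAABBB (period 6), so there are 2 interleaved tracks.
Subsequence A: 55, 66, 77, 88, 99, 110 (linear: a_n = 44 + 11·n).
Subsequence B: 7, 10, 17, 27, 44, 71 (Fibonacci-style (each term is the sum of the two before it)).
Term 13 comes from subsequence A (its 7th entry): 121.
Position 14 → subsequence A, term 8 = 132.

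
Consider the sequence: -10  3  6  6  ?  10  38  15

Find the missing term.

22

Taking every 2nd term gives 2 separate tracks.
Track A: -10, 6, ?, 38 (linear: a_n = -26 + 16·n).
Track B: 3, 6, 10, 15 (the triangular numbers T_2, T_3, …).
Track A's pattern makes the blank 22.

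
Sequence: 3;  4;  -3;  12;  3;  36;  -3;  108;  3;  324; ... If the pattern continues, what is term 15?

-3

Positions 1, 3, 5, … form one subsequence and positions 2, 4, 6, … form another.
Stream A = 3, -3, 3, -3, 3: the oscillation 3·(−1)^(n+1).
Stream B = 4, 12, 36, 108, 324: geometric with ratio 3.
Position 15 falls in stream A as its term 8, giving -3.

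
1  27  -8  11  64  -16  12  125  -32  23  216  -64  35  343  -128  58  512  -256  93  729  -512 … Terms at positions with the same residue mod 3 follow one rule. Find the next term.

Taking every 3rd term gives 3 separate tracks.
Stream A: 1, 11, 12, 23, 35, 58, 93 (each term equals the sum of the previous two).
Stream B: 27, 64, 125, 216, 343, 512, 729 (consecutive cubes n³ from n = 3).
Stream C: -8, -16, -32, -64, -128, -256, -512 (multiplying by 2 each time).
Term 22 comes from stream A (its 8th entry): 151.

151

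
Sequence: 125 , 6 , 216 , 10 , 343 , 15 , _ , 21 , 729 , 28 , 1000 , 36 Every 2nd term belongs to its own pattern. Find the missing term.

512

Positions 1, 3, 5, … form one subsequence and positions 2, 4, 6, … form another.
Subsequence A is 125, 216, 343, ?, 729, 1000, which is consecutive cubes n³ from n = 5.
Subsequence B is 6, 10, 15, 21, 28, 36, which is triangular numbers starting at T_3.
So the missing entry in subsequence A is 512.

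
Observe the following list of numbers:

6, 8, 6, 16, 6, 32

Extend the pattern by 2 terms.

6, 64

Positions 1, 3, 5, … form one subsequence and positions 2, 4, 6, … form another.
Stream A: 6, 6, 6 — the constant sequence 6.
Stream B: 8, 16, 32 — powers of 2.
Term 7 comes from stream A (its 4th entry): 6.
Position 8 → stream B, term 4 = 64.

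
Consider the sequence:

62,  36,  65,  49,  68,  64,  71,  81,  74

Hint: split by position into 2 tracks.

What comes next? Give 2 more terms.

Odd-indexed and even-indexed terms follow separate rules.
Track A: 62, 65, 68, 71, 74 (linear: a_n = 59 + 3·n).
Track B: 36, 49, 64, 81 (consecutive squares n² from n = 6).
The 10th slot belongs to track B; its 5th term is 100.
Position 11 falls in track A as its term 6, giving 77.

100, 77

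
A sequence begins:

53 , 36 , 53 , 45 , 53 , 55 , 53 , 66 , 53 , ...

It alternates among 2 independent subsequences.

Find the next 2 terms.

78, 53

The terms cycle through 2 interleaved subsequences.
Track A is 53, 53, 53, 53, 53, which is constant 53.
Track B is 36, 45, 55, 66, which is the triangular numbers T_8, T_9, ….
Position 10 falls in track B as its term 5, giving 78.
The 11th slot belongs to track A; its 6th term is 53.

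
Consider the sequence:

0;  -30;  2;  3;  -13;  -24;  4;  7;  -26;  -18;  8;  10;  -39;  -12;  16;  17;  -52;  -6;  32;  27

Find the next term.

Read the sequence 4 terms at a time; column i is its own pattern.
Stream A = 0, -13, -26, -39, -52: arithmetic with common difference −13.
Stream B = -30, -24, -18, -12, -6: arithmetic, step +6.
Stream C = 2, 4, 8, 16, 32: multiplying by 2 each time.
Stream D = 3, 7, 10, 17, 27: each term equals the sum of the previous two.
Position 21 falls in stream A as its term 6, giving -65.

-65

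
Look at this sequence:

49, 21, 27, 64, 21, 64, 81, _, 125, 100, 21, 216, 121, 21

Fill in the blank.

The terms cycle through 3 interleaved subsequences.
Track A: 49, 64, 81, 100, 121. Perfect squares starting at 7².
Track B: 21, 21, ?, 21, 21. Constant 21.
Track C: 27, 64, 125, 216. The cubes 3³, 4³, 5³, ….
Track B's pattern makes the blank 21.

21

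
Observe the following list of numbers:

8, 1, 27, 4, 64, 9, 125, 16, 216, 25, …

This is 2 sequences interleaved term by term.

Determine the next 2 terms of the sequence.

The terms cycle through 2 interleaved subsequences.
Track A: 8, 27, 64, 125, 216. Consecutive cubes n³ from n = 2.
Track B: 1, 4, 9, 16, 25. The squares 1², 2², 3², ….
Position 11 falls in track A as its term 6, giving 343.
Term 12 comes from track B (its 6th entry): 36.

343, 36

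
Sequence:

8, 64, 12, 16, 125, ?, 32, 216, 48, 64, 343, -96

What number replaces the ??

Split by position mod 3: positions 1, 4, 7, … form one track, and each other residue class forms its own.
Stream A: 8, 16, 32, 64 — successive powers of 2.
Stream B: 64, 125, 216, 343 — consecutive cubes n³ from n = 4.
Stream C: 12, ?, 48, -96 — a geometric progression (common ratio -2).
The gap is stream C's term 2; the rule gives -24.

-24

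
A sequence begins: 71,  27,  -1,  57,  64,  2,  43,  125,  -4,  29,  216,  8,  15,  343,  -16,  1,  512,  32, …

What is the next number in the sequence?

Split by position mod 3: positions 1, 4, 7, … form one track, and each other residue class forms its own.
Stream A = 71, 57, 43, 29, 15, 1: arithmetic with common difference −14.
Stream B = 27, 64, 125, 216, 343, 512: perfect cubes starting at 3³.
Stream C = -1, 2, -4, 8, -16, 32: multiplying by -2 each time.
Position 19 → stream A, term 7 = -13.

-13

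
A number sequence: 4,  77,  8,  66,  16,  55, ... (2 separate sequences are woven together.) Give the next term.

32

Odd-indexed and even-indexed terms follow separate rules.
Track A: 4, 8, 16 (geometric, ×2 each step).
Track B: 77, 66, 55 (linear: a_n = 88 − 11·n).
Term 7 comes from track A (its 4th entry): 32.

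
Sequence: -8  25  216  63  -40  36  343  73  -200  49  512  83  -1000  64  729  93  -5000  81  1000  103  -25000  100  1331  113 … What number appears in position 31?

2197

Split by position mod 4: positions 1, 5, 9, … form one track, and each other residue class forms its own.
Stream A: -8, -40, -200, -1000, -5000, -25000 (multiplying by 5 each time).
Stream B: 25, 36, 49, 64, 81, 100 (the squares 5², 6², 7², …).
Stream C: 216, 343, 512, 729, 1000, 1331 (perfect cubes starting at 6³).
Stream D: 63, 73, 83, 93, 103, 113 (linear: a_n = 53 + 10·n).
Position 31 → stream C, term 8 = 2197.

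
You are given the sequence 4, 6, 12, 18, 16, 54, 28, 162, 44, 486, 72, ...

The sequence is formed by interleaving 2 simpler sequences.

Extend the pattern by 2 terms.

The terms cycle through 2 interleaved subsequences.
Stream A = 4, 12, 16, 28, 44, 72: a Fibonacci-like recurrence a_n = a_{n-1} + a_{n-2}.
Stream B = 6, 18, 54, 162, 486: a geometric progression (common ratio 3).
Position 12 falls in stream B as its term 6, giving 1458.
The 13th slot belongs to stream A; its 7th term is 116.

1458, 116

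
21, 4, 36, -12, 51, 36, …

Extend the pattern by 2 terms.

Positions 1, 3, 5, … form one subsequence and positions 2, 4, 6, … form another.
Track A is 21, 36, 51, which is linear: a_n = 6 + 15·n.
Track B is 4, -12, 36, which is geometric with ratio -3.
Position 7 → track A, term 4 = 66.
Position 8 → track B, term 4 = -108.

66, -108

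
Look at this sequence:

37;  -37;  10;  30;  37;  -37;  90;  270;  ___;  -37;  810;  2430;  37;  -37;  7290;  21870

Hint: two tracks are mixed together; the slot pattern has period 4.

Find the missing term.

The slot pattern repeats as AABB (period 4), so there are 2 interleaved tracks.
Track A: 37, -37, 37, -37, ?, -37, 37, -37. The oscillation 37·(−1)^(n+1).
Track B: 10, 30, 90, 270, 810, 2430, 7290, 21870. A geometric progression (common ratio 3).
Track A's pattern makes the blank 37.

37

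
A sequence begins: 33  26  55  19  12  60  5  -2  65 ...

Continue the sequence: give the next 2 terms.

-9, -16

The slot pattern repeats as AAB (period 3), so there are 2 interleaved tracks.
Track A = 33, 26, 19, 12, 5, -2: arithmetic with common difference −7.
Track B = 55, 60, 65: arithmetic with common difference +5.
Position 10 falls in track A as its term 7, giving -9.
Term 11 comes from track A (its 8th entry): -16.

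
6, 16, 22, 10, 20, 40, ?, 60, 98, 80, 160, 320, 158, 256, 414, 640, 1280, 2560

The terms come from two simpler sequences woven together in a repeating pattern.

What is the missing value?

The slot pattern repeats as AAABBB (period 6), so there are 2 interleaved tracks.
Track A: 6, 16, 22, ?, 60, 98, 158, 256, 414. Each term equals the sum of the previous two.
Track B: 10, 20, 40, 80, 160, 320, 640, 1280, 2560. Multiplying by 2 each time.
Filling track A at index 4 by its rule yields 38.

38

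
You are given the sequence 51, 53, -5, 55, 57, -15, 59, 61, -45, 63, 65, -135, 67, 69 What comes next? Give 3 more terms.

Positions follow the repeating pattern AAB; grouping by letter gives 2 tracks.
Track A = 51, 53, 55, 57, 59, 61, 63, 65, 67, 69: arithmetic, step +2.
Track B = -5, -15, -45, -135: geometric, ×3 each step.
Position 15 falls in track B as its term 5, giving -405.
Term 16 comes from track A (its 11th entry): 71.
Position 17 → track A, term 12 = 73.

-405, 71, 73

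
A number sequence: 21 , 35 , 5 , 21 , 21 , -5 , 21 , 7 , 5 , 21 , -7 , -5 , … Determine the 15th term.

Read the sequence 3 terms at a time; column i is its own pattern.
Track A = 21, 21, 21, 21: constant 21.
Track B = 35, 21, 7, -7: subtracting 14 each time.
Track C = 5, -5, 5, -5: oscillating between 5 and -5.
Position 15 → track C, term 5 = 5.

5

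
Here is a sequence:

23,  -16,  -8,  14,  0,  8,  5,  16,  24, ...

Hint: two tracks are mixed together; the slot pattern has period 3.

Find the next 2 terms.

Reading positions in blocks of 3 reveals the pattern ABB — 2 tracks woven together.
Track A: 23, 14, 5. Arithmetic with common difference −9.
Track B: -16, -8, 0, 8, 16, 24. Adding 8 each time.
Position 10 → track A, term 4 = -4.
Term 11 comes from track B (its 7th entry): 32.

-4, 32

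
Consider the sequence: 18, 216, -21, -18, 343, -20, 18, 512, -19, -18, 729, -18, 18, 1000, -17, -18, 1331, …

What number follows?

-16

Split by position mod 3: positions 1, 4, 7, … form one track, and each other residue class forms its own.
Subsequence A: 18, -18, 18, -18, 18, -18. Alternating ±18.
Subsequence B: 216, 343, 512, 729, 1000, 1331. The cubes 6³, 7³, 8³, ….
Subsequence C: -21, -20, -19, -18, -17. Arithmetic, step +1.
Term 18 comes from subsequence C (its 6th entry): -16.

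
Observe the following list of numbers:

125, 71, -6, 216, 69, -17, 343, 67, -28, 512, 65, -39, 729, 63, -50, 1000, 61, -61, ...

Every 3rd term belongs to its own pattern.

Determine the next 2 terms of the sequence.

Split by position mod 3 into 3 tracks.
Track A: 125, 216, 343, 512, 729, 1000 (consecutive cubes n³ from n = 5).
Track B: 71, 69, 67, 65, 63, 61 (linear: a_n = 73 − 2·n).
Track C: -6, -17, -28, -39, -50, -61 (arithmetic, step −11).
The 19th slot belongs to track A; its 7th term is 1331.
Position 20 falls in track B as its term 7, giving 59.

1331, 59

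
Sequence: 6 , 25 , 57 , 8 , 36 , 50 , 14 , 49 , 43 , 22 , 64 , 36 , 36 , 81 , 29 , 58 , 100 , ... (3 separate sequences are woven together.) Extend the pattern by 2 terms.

22, 94

Split by position mod 3 into 3 tracks.
Subsequence A: 6, 8, 14, 22, 36, 58. Fibonacci-style (each term is the sum of the two before it).
Subsequence B: 25, 36, 49, 64, 81, 100. Consecutive squares n² from n = 5.
Subsequence C: 57, 50, 43, 36, 29. Subtracting 7 each time.
The 18th slot belongs to subsequence C; its 6th term is 22.
Position 19 → subsequence A, term 7 = 94.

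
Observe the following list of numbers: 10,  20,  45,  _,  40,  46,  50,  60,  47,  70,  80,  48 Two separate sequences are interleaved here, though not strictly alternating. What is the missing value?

30

Reading positions in blocks of 3 reveals the pattern AAB — 2 tracks woven together.
Stream A: 10, 20, ?, 40, 50, 60, 70, 80. Linear: a_n = 10·n.
Stream B: 45, 46, 47, 48. Adding 1 each time.
So the missing entry in stream A is 30.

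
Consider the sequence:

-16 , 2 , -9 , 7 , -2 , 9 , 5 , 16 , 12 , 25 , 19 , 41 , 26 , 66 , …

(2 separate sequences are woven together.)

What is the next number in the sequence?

33

Split by position mod 2 into 2 tracks.
Track A: -16, -9, -2, 5, 12, 19, 26. Linear: a_n = -23 + 7·n.
Track B: 2, 7, 9, 16, 25, 41, 66. Each term equals the sum of the previous two.
The 15th slot belongs to track A; its 8th term is 33.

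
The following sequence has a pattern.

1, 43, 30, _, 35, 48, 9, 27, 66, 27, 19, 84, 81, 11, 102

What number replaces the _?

3

Split by position mod 3: positions 1, 4, 7, … form one track, and each other residue class forms its own.
Subsequence A: 1, ?, 9, 27, 81 (a geometric progression (common ratio 3)).
Subsequence B: 43, 35, 27, 19, 11 (subtracting 8 each time).
Subsequence C: 30, 48, 66, 84, 102 (adding 18 each time).
Filling subsequence A at index 2 by its rule yields 3.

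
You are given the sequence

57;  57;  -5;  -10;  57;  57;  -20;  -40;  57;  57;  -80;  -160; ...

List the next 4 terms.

57, 57, -320, -640

Positions follow the repeating pattern AABB; grouping by letter gives 2 tracks.
Stream A is 57, 57, 57, 57, 57, 57, which is always 57.
Stream B is -5, -10, -20, -40, -80, -160, which is geometric, ×2 each step.
Position 13 → stream A, term 7 = 57.
Position 14 → stream A, term 8 = 57.
Position 15 falls in stream B as its term 7, giving -320.
The 16th slot belongs to stream B; its 8th term is -640.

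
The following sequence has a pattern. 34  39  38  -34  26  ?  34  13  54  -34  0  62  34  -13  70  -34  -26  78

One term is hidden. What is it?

46

Read the sequence 3 terms at a time; column i is its own pattern.
Subsequence A: 34, -34, 34, -34, 34, -34 — oscillating between 34 and -34.
Subsequence B: 39, 26, 13, 0, -13, -26 — arithmetic, step −13.
Subsequence C: 38, ?, 54, 62, 70, 78 — arithmetic with common difference +8.
Filling subsequence C at index 2 by its rule yields 46.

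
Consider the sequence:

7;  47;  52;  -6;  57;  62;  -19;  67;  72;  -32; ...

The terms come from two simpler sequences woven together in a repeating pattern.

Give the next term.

77

The slot pattern repeats as ABB (period 3), so there are 2 interleaved tracks.
Track A = 7, -6, -19, -32: arithmetic with common difference −13.
Track B = 47, 52, 57, 62, 67, 72: arithmetic with common difference +5.
Term 11 comes from track B (its 7th entry): 77.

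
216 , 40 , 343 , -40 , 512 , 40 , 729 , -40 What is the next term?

The terms cycle through 2 interleaved subsequences.
Subsequence A: 216, 343, 512, 729 (consecutive cubes n³ from n = 6).
Subsequence B: 40, -40, 40, -40 (oscillating between 40 and -40).
The 9th slot belongs to subsequence A; its 5th term is 1000.

1000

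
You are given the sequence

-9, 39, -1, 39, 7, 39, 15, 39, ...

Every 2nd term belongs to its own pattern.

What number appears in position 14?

39

Split by position mod 2 into 2 tracks.
Subsequence A = -9, -1, 7, 15: adding 8 each time.
Subsequence B = 39, 39, 39, 39: constant 39.
The 14th slot belongs to subsequence B; its 7th term is 39.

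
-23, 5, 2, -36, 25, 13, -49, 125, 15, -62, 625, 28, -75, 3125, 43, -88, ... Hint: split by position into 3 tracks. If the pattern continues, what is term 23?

390625

Taking every 3rd term gives 3 separate tracks.
Track A = -23, -36, -49, -62, -75, -88: arithmetic, step −13.
Track B = 5, 25, 125, 625, 3125: geometric with ratio 5.
Track C = 2, 13, 15, 28, 43: a Fibonacci-like recurrence a_n = a_{n-1} + a_{n-2}.
Term 23 comes from track B (its 8th entry): 390625.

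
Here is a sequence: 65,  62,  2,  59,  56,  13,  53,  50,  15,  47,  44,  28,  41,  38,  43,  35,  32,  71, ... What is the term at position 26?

Positions follow the repeating pattern AAB; grouping by letter gives 2 tracks.
Track A: 65, 62, 59, 56, 53, 50, 47, 44, 41, 38, 35, 32 (arithmetic with common difference −3).
Track B: 2, 13, 15, 28, 43, 71 (each term equals the sum of the previous two).
Position 26 falls in track A as its term 18, giving 14.

14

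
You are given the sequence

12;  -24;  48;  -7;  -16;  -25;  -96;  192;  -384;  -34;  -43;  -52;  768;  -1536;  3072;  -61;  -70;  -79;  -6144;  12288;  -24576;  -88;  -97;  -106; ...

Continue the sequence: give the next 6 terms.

49152, -98304, 196608, -115, -124, -133

The slot pattern repeats as AAABBB (period 6), so there are 2 interleaved tracks.
Track A: 12, -24, 48, -96, 192, -384, 768, -1536, 3072, -6144, 12288, -24576 — geometric with ratio -2.
Track B: -7, -16, -25, -34, -43, -52, -61, -70, -79, -88, -97, -106 — subtracting 9 each time.
Position 25 falls in track A as its term 13, giving 49152.
Position 26 → track A, term 14 = -98304.
Term 27 comes from track A (its 15th entry): 196608.
Position 28 falls in track B as its term 13, giving -115.
Term 29 comes from track B (its 14th entry): -124.
Position 30 → track B, term 15 = -133.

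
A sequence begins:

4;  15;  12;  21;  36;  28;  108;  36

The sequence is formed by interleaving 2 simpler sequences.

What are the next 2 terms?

Odd-indexed and even-indexed terms follow separate rules.
Track A is 4, 12, 36, 108, which is multiplying by 3 each time.
Track B is 15, 21, 28, 36, which is triangular numbers starting at T_5.
Position 9 falls in track A as its term 5, giving 324.
Term 10 comes from track B (its 5th entry): 45.

324, 45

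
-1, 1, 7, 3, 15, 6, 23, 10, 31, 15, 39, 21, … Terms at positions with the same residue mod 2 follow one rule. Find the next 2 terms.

47, 28

Odd-indexed and even-indexed terms follow separate rules.
Track A = -1, 7, 15, 23, 31, 39: linear: a_n = -9 + 8·n.
Track B = 1, 3, 6, 10, 15, 21: the triangular numbers T_1, T_2, ….
The 13th slot belongs to track A; its 7th term is 47.
Position 14 falls in track B as its term 7, giving 28.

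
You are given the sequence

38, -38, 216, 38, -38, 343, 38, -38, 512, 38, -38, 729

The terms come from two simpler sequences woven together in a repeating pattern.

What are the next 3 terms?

The slot pattern repeats as AAB (period 3), so there are 2 interleaved tracks.
Stream A is 38, -38, 38, -38, 38, -38, 38, -38, which is alternating ±38.
Stream B is 216, 343, 512, 729, which is perfect cubes starting at 6³.
Term 13 comes from stream A (its 9th entry): 38.
Position 14 falls in stream A as its term 10, giving -38.
Term 15 comes from stream B (its 5th entry): 1000.

38, -38, 1000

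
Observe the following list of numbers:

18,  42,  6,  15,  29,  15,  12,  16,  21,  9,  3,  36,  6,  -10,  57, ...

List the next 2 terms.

3, -23

Split by position mod 3: positions 1, 4, 7, … form one track, and each other residue class forms its own.
Stream A: 18, 15, 12, 9, 6. Linear: a_n = 21 − 3·n.
Stream B: 42, 29, 16, 3, -10. Arithmetic with common difference −13.
Stream C: 6, 15, 21, 36, 57. A Fibonacci-like recurrence a_n = a_{n-1} + a_{n-2}.
Position 16 falls in stream A as its term 6, giving 3.
Position 17 → stream B, term 6 = -23.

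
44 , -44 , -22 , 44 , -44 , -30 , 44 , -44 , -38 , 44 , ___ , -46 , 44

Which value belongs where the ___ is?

Positions follow the repeating pattern AAB; grouping by letter gives 2 tracks.
Track A: 44, -44, 44, -44, 44, -44, 44, ?, 44 (alternating ±44).
Track B: -22, -30, -38, -46 (arithmetic with common difference −8).
The gap is track A's term 8; the rule gives -44.

-44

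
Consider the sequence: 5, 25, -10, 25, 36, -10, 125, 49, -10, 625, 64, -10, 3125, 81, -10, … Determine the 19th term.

78125

Split by position mod 3: positions 1, 4, 7, … form one track, and each other residue class forms its own.
Track A: 5, 25, 125, 625, 3125 (geometric, ×5 each step).
Track B: 25, 36, 49, 64, 81 (consecutive squares n² from n = 5).
Track C: -10, -10, -10, -10, -10 (the constant sequence -10).
Position 19 falls in track A as its term 7, giving 78125.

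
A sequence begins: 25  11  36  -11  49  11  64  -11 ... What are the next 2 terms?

81, 11

Split by position mod 2 into 2 tracks.
Subsequence A = 25, 36, 49, 64: consecutive squares n² from n = 5.
Subsequence B = 11, -11, 11, -11: oscillating between 11 and -11.
Term 9 comes from subsequence A (its 5th entry): 81.
Position 10 → subsequence B, term 5 = 11.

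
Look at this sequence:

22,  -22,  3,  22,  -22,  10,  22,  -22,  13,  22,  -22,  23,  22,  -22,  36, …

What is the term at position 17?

-22

Positions follow the repeating pattern AAB; grouping by letter gives 2 tracks.
Stream A: 22, -22, 22, -22, 22, -22, 22, -22, 22, -22 (oscillating between 22 and -22).
Stream B: 3, 10, 13, 23, 36 (a Fibonacci-like recurrence a_n = a_{n-1} + a_{n-2}).
Term 17 comes from stream A (its 12th entry): -22.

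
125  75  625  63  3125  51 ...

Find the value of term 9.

78125

Positions 1, 3, 5, … form one subsequence and positions 2, 4, 6, … form another.
Track A: 125, 625, 3125. Powers 5^3, 5^4, 5^5, ….
Track B: 75, 63, 51. Arithmetic with common difference −12.
Position 9 falls in track A as its term 5, giving 78125.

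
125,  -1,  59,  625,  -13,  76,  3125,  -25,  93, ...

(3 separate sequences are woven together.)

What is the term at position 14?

-49

Taking every 3rd term gives 3 separate tracks.
Track A: 125, 625, 3125. Successive powers of 5.
Track B: -1, -13, -25. Linear: a_n = 11 − 12·n.
Track C: 59, 76, 93. Adding 17 each time.
Term 14 comes from track B (its 5th entry): -49.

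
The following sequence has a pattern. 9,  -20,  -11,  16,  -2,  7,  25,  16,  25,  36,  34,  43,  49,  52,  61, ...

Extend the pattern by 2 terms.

64, 70

Positions follow the repeating pattern ABB; grouping by letter gives 2 tracks.
Stream A = 9, 16, 25, 36, 49: the squares 3², 4², 5², ….
Stream B = -20, -11, -2, 7, 16, 25, 34, 43, 52, 61: adding 9 each time.
Term 16 comes from stream A (its 6th entry): 64.
Position 17 → stream B, term 11 = 70.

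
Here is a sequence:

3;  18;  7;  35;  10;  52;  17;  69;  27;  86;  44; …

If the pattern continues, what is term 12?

103

Taking every 2nd term gives 2 separate tracks.
Track A: 3, 7, 10, 17, 27, 44 — a Fibonacci-like recurrence a_n = a_{n-1} + a_{n-2}.
Track B: 18, 35, 52, 69, 86 — arithmetic with common difference +17.
Position 12 falls in track B as its term 6, giving 103.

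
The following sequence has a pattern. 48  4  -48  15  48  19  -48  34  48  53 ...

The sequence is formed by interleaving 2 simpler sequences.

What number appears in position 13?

Split by position mod 2 into 2 tracks.
Track A = 48, -48, 48, -48, 48: alternating ±48.
Track B = 4, 15, 19, 34, 53: each term equals the sum of the previous two.
Position 13 → track A, term 7 = 48.

48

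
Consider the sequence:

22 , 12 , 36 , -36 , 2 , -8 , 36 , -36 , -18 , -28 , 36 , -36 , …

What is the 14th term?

Reading positions in blocks of 4 reveals the pattern AABB — 2 tracks woven together.
Subsequence A is 22, 12, 2, -8, -18, -28, which is arithmetic, step −10.
Subsequence B is 36, -36, 36, -36, 36, -36, which is the oscillation 36·(−1)^(n+1).
Position 14 → subsequence A, term 8 = -48.

-48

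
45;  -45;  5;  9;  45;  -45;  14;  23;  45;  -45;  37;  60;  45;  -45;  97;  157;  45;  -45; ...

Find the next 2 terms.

Positions follow the repeating pattern AABB; grouping by letter gives 2 tracks.
Track A = 45, -45, 45, -45, 45, -45, 45, -45, 45, -45: alternating ±45.
Track B = 5, 9, 14, 23, 37, 60, 97, 157: a Fibonacci-like recurrence a_n = a_{n-1} + a_{n-2}.
The 19th slot belongs to track B; its 9th term is 254.
The 20th slot belongs to track B; its 10th term is 411.

254, 411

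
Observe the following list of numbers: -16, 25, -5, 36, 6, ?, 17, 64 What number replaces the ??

Taking every 2nd term gives 2 separate tracks.
Subsequence A is -16, -5, 6, 17, which is arithmetic, step +11.
Subsequence B is 25, 36, ?, 64, which is consecutive squares n² from n = 5.
So the missing entry in subsequence B is 49.

49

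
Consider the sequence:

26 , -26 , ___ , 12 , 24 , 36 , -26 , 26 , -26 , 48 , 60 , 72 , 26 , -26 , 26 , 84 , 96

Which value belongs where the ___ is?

26

Positions follow the repeating pattern AAABBB; grouping by letter gives 2 tracks.
Track A = 26, -26, ?, -26, 26, -26, 26, -26, 26: oscillating between 26 and -26.
Track B = 12, 24, 36, 48, 60, 72, 84, 96: arithmetic with common difference +12.
So the missing entry in track A is 26.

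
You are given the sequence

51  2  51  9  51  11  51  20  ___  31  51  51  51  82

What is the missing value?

Split by position mod 2 into 2 tracks.
Track A: 51, 51, 51, 51, ?, 51, 51 (the constant sequence 51).
Track B: 2, 9, 11, 20, 31, 51, 82 (each term equals the sum of the previous two).
Filling track A at index 5 by its rule yields 51.

51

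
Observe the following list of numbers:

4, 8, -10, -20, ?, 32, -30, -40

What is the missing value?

16

Reading positions in blocks of 4 reveals the pattern AABB — 2 tracks woven together.
Track A: 4, 8, ?, 32 (powers 2^2, 2^3, 2^4, …).
Track B: -10, -20, -30, -40 (linear: a_n = −10·n).
So the missing entry in track A is 16.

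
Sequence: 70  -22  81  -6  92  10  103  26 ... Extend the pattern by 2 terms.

114, 42

Positions 1, 3, 5, … form one subsequence and positions 2, 4, 6, … form another.
Track A = 70, 81, 92, 103: arithmetic, step +11.
Track B = -22, -6, 10, 26: linear: a_n = -38 + 16·n.
Position 9 → track A, term 5 = 114.
The 10th slot belongs to track B; its 5th term is 42.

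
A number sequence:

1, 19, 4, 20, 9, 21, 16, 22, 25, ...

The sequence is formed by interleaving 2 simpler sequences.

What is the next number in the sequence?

23

Taking every 2nd term gives 2 separate tracks.
Stream A: 1, 4, 9, 16, 25 (the squares 1², 2², 3², …).
Stream B: 19, 20, 21, 22 (adding 1 each time).
Term 10 comes from stream B (its 5th entry): 23.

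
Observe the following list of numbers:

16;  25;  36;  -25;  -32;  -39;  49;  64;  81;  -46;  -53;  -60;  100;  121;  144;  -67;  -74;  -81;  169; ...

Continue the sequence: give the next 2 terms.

The slot pattern repeats as AAABBB (period 6), so there are 2 interleaved tracks.
Track A = 16, 25, 36, 49, 64, 81, 100, 121, 144, 169: the squares 4², 5², 6², ….
Track B = -25, -32, -39, -46, -53, -60, -67, -74, -81: arithmetic with common difference −7.
Position 20 falls in track A as its term 11, giving 196.
The 21st slot belongs to track A; its 12th term is 225.

196, 225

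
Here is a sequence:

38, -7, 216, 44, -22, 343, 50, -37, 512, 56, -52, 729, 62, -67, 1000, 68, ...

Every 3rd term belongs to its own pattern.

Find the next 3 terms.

-82, 1331, 74

Split by position mod 3: positions 1, 4, 7, … form one track, and each other residue class forms its own.
Subsequence A: 38, 44, 50, 56, 62, 68 — linear: a_n = 32 + 6·n.
Subsequence B: -7, -22, -37, -52, -67 — subtracting 15 each time.
Subsequence C: 216, 343, 512, 729, 1000 — the cubes 6³, 7³, 8³, ….
Position 17 falls in subsequence B as its term 6, giving -82.
The 18th slot belongs to subsequence C; its 6th term is 1331.
Position 19 → subsequence A, term 7 = 74.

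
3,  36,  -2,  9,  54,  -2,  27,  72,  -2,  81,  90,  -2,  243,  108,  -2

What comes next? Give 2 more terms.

729, 126

Split by position mod 3 into 3 tracks.
Track A: 3, 9, 27, 81, 243 (successive powers of 3).
Track B: 36, 54, 72, 90, 108 (adding 18 each time).
Track C: -2, -2, -2, -2, -2 (the constant sequence -2).
Term 16 comes from track A (its 6th entry): 729.
Position 17 → track B, term 6 = 126.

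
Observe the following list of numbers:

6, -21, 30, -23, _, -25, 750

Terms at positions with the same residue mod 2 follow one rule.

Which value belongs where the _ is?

Split by position mod 2 into 2 tracks.
Stream A: 6, 30, ?, 750 (multiplying by 5 each time).
Stream B: -21, -23, -25 (arithmetic with common difference −2).
So the missing entry in stream A is 150.

150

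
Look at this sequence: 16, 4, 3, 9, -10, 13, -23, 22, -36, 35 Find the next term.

-49

Taking every 2nd term gives 2 separate tracks.
Track A: 16, 3, -10, -23, -36. Subtracting 13 each time.
Track B: 4, 9, 13, 22, 35. Each term equals the sum of the previous two.
Position 11 falls in track A as its term 6, giving -49.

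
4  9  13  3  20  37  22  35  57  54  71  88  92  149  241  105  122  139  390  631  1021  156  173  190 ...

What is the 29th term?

224

The slot pattern repeats as AAABBB (period 6), so there are 2 interleaved tracks.
Track A = 4, 9, 13, 22, 35, 57, 92, 149, 241, 390, 631, 1021: Fibonacci-style (each term is the sum of the two before it).
Track B = 3, 20, 37, 54, 71, 88, 105, 122, 139, 156, 173, 190: adding 17 each time.
Term 29 comes from track B (its 14th entry): 224.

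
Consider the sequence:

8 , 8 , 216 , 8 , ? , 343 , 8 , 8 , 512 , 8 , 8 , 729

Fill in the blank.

Positions follow the repeating pattern AAB; grouping by letter gives 2 tracks.
Track A: 8, 8, 8, ?, 8, 8, 8, 8 — constant 8.
Track B: 216, 343, 512, 729 — consecutive cubes n³ from n = 6.
The gap is track A's term 4; the rule gives 8.

8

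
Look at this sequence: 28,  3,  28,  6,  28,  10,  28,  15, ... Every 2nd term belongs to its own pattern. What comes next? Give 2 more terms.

Odd-indexed and even-indexed terms follow separate rules.
Stream A: 28, 28, 28, 28 — always 28.
Stream B: 3, 6, 10, 15 — triangular numbers n(n+1)/2 for n = 2, 3, ….
Term 9 comes from stream A (its 5th entry): 28.
Position 10 falls in stream B as its term 5, giving 21.

28, 21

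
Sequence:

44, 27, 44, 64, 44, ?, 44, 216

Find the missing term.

The terms cycle through 2 interleaved subsequences.
Subsequence A is 44, 44, 44, 44, which is the constant sequence 44.
Subsequence B is 27, 64, ?, 216, which is the cubes 3³, 4³, 5³, ….
Filling subsequence B at index 3 by its rule yields 125.

125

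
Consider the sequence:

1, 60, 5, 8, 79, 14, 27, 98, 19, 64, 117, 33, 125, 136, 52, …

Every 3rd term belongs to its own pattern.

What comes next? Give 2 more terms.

Taking every 3rd term gives 3 separate tracks.
Subsequence A: 1, 8, 27, 64, 125 — consecutive cubes n³ from n = 1.
Subsequence B: 60, 79, 98, 117, 136 — arithmetic with common difference +19.
Subsequence C: 5, 14, 19, 33, 52 — each term equals the sum of the previous two.
Term 16 comes from subsequence A (its 6th entry): 216.
Term 17 comes from subsequence B (its 6th entry): 155.

216, 155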